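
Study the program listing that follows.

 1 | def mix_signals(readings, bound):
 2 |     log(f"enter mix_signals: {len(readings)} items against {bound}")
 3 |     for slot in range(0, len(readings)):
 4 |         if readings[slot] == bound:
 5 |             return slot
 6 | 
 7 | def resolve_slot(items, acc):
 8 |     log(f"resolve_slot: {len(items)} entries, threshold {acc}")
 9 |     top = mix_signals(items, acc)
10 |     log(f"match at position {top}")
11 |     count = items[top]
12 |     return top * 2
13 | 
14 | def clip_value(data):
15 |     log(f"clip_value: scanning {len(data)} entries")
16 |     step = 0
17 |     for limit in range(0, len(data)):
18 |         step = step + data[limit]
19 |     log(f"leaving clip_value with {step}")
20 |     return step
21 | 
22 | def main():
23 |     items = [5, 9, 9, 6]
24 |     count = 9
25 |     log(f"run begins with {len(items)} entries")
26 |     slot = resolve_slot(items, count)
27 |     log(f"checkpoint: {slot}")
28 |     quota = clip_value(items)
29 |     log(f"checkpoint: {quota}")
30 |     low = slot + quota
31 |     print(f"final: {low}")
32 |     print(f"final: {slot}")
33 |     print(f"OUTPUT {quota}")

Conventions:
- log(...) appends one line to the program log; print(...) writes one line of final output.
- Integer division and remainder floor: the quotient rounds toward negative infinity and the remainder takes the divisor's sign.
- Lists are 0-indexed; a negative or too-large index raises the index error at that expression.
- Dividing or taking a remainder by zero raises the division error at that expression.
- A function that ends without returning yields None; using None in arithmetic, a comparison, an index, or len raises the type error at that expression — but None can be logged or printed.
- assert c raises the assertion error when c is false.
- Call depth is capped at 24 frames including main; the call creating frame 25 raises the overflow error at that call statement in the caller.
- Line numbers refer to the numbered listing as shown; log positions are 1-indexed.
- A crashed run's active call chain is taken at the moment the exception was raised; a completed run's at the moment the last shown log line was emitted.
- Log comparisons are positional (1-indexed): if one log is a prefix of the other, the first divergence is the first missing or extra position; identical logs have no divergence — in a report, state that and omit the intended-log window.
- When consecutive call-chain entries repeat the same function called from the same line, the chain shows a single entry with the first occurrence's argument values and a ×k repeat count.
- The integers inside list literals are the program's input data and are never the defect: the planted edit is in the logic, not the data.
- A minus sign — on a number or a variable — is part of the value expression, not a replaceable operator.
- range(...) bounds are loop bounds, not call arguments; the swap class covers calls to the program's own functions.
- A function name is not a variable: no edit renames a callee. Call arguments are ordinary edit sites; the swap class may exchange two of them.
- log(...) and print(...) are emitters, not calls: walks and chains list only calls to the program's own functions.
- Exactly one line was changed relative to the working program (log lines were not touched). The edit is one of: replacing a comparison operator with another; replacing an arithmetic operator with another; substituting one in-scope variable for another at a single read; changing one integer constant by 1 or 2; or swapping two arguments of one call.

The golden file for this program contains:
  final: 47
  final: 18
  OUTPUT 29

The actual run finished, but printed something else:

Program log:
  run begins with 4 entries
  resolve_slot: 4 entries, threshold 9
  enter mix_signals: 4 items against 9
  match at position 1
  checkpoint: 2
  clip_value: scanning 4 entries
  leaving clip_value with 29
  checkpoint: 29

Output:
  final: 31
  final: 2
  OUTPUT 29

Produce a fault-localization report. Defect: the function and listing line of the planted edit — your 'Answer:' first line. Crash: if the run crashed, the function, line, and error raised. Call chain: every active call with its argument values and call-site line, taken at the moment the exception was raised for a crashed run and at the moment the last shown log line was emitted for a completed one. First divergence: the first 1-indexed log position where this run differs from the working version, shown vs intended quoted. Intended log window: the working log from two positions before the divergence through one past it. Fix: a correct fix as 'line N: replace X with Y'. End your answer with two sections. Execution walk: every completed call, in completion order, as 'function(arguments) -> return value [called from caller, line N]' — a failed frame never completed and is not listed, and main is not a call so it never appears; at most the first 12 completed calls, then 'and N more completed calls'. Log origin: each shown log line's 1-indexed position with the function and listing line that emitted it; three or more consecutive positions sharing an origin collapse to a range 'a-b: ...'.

Answer: the defect is in resolve_slot at line 12.
Key fact: Everything matches until log position 5, which reads 'checkpoint: 2' in place of 'checkpoint: 18'.
Call chain: main.
First divergence: position 5; shown 'checkpoint: 2' vs intended 'checkpoint: 18'.
Intended log window:
  3: enter mix_signals: 4 items against 9
  4: match at position 1
  5: checkpoint: 18
  6: clip_value: scanning 4 entries
Execution walk:
  mix_signals([5, 9, 9, 6], 9) -> 1  [called from resolve_slot, line 9]
  resolve_slot([5, 9, 9, 6], 9) -> 2  [called from main, line 26]
  clip_value([5, 9, 9, 6]) -> 29  [called from main, line 28]
Origin of each log line:
  1: emitted by main (line 25)
  2: emitted by resolve_slot (line 8)
  3: emitted by mix_signals (line 2)
  4: emitted by resolve_slot (line 10)
  5: emitted by main (line 27)
  6: emitted by clip_value (line 15)
  7: emitted by clip_value (line 19)
  8: emitted by main (line 29)
A correct fix: line 12: replace `top` with `count`.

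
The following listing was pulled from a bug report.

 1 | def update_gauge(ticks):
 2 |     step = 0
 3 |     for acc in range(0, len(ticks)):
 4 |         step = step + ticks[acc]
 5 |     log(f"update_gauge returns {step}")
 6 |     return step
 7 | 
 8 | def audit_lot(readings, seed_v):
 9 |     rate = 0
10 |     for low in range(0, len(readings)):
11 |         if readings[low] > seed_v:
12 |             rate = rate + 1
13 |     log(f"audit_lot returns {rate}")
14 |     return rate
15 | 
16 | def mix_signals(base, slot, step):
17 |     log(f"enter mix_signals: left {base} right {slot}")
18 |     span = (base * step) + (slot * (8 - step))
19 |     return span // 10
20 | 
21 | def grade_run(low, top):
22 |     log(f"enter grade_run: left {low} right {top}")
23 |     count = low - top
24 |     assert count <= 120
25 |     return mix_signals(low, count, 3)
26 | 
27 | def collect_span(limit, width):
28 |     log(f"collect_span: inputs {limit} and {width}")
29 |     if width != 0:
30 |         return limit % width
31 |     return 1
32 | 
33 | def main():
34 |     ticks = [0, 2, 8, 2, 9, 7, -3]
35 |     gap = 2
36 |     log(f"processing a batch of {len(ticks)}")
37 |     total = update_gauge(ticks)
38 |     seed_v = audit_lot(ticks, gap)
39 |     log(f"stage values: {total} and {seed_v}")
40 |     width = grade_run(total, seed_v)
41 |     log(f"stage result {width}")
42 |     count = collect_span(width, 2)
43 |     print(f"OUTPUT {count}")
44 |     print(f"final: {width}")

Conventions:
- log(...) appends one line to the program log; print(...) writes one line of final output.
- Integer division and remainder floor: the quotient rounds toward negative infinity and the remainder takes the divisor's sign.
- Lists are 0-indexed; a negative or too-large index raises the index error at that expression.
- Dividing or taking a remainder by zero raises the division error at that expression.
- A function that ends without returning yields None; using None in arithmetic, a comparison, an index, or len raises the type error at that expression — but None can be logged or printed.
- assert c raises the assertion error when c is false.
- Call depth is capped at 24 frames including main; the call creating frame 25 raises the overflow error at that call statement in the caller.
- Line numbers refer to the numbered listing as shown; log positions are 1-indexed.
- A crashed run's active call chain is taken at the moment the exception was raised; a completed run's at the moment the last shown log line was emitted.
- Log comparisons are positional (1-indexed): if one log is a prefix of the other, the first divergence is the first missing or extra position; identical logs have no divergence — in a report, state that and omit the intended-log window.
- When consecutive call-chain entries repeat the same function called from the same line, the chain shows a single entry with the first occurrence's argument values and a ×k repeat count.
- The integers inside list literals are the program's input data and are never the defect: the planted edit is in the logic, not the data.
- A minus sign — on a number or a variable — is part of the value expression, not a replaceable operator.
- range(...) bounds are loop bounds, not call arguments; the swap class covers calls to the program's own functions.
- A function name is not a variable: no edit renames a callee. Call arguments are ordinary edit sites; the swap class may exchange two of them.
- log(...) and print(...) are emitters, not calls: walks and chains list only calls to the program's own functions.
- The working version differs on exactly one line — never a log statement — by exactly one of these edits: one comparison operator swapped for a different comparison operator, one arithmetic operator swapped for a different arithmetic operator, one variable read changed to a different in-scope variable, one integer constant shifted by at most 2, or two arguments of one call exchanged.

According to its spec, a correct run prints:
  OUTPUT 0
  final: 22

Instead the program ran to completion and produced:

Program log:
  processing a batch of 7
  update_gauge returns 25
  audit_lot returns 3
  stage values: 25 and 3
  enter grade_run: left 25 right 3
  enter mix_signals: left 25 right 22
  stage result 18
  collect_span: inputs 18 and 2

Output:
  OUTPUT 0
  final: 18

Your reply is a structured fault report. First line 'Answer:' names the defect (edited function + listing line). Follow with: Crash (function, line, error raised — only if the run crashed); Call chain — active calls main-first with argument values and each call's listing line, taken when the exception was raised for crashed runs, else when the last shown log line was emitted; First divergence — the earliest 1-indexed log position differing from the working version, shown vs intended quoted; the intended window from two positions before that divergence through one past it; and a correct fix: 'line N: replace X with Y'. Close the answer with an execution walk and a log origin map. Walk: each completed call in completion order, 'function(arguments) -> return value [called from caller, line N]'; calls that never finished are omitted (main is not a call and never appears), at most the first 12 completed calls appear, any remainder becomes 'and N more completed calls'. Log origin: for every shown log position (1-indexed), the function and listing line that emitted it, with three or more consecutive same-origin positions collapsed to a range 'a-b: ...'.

Answer: the defect is in mix_signals at line 18.
Key fact: At log position 7 the runs split — shown 'stage result 18', but the working version logs 'stage result 22'.
Call chain: main -> collect_span(18, 2) (called at line 42).
First divergence: at position 7 the run shows 'stage result 18' where the working version logs 'stage result 22'.
Intended log window:
  5: enter grade_run: left 25 right 3
  6: enter mix_signals: left 25 right 22
  7: stage result 22
  8: collect_span: inputs 22 and 2
Execution walk:
  update_gauge([0, 2, 8, 2, 9, 7, -3]) -> 25  [called from main, line 37]
  audit_lot([0, 2, 8, 2, 9, 7, -3], 2) -> 3  [called from main, line 38]
  mix_signals(25, 22, 3) -> 18  [called from grade_run, line 25]
  grade_run(25, 3) -> 18  [called from main, line 40]
  collect_span(18, 2) -> 0  [called from main, line 42]
Log line origins:
  1: logged in main at line 36
  2: logged in update_gauge at line 5
  3: logged in audit_lot at line 13
  4: logged in main at line 39
  5: logged in grade_run at line 22
  6: logged in mix_signals at line 17
  7: logged in main at line 41
  8: logged in collect_span at line 28
A correct fix: line 18: replace `8` with `10`.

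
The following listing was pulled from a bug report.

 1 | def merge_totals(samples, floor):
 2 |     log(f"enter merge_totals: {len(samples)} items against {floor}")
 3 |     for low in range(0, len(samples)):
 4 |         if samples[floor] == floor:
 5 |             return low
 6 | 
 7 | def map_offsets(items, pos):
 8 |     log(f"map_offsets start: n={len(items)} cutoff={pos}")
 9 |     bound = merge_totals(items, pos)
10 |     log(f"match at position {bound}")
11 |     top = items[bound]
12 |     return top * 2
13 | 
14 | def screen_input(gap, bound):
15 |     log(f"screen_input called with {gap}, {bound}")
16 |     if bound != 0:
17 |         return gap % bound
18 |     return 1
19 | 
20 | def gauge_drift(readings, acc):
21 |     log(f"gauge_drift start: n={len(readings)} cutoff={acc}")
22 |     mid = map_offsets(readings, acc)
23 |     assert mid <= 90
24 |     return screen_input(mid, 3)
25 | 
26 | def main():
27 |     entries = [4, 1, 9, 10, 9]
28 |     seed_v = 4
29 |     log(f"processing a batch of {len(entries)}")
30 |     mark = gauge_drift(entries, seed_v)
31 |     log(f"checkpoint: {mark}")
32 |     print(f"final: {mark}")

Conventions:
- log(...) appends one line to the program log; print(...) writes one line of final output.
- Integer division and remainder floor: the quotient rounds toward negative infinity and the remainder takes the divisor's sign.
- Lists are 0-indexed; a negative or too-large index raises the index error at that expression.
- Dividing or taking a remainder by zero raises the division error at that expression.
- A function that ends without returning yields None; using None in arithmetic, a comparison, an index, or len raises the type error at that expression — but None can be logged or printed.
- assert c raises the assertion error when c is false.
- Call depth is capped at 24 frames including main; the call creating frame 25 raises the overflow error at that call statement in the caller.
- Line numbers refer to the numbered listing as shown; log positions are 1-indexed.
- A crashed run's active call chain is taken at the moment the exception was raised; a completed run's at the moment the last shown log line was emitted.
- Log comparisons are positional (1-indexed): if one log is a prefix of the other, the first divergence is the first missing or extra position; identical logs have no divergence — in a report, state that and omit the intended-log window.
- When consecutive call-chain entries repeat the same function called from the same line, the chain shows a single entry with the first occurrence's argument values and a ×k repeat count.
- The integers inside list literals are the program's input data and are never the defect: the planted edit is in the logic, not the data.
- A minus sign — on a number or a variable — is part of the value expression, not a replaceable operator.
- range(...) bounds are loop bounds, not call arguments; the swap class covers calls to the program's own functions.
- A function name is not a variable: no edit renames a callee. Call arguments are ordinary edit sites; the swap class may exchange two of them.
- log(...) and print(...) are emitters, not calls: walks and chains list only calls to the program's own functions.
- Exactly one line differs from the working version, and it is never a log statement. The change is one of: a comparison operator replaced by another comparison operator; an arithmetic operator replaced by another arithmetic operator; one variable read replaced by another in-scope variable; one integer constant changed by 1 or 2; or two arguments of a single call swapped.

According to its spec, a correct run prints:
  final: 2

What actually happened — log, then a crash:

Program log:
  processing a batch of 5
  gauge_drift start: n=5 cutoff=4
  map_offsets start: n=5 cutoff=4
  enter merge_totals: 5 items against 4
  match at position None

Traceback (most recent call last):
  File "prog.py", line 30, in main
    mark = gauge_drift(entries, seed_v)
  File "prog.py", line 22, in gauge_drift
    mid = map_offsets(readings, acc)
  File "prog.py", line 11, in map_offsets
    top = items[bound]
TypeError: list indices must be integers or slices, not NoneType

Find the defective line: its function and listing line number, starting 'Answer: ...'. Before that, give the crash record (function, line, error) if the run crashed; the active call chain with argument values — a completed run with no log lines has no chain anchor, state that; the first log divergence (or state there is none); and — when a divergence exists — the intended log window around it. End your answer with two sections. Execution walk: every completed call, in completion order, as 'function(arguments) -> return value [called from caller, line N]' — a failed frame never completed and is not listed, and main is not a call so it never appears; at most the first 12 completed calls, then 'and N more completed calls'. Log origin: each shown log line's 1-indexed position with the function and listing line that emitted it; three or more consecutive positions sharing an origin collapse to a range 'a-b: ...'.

Answer: the defect is in merge_totals at line 4.
Core observation: Position 5 is the first bad log line: 'match at position None' should read 'match at position 0'.
Crash: map_offsets, line 11, TypeError.
Call chain: main -> gauge_drift([4, 1, 9, 10, 9], 4) (called at line 30) -> map_offsets([4, 1, 9, 10, 9], 4) (called at line 22).
First divergence: at position 5 the run shows 'match at position None' where the working version logs 'match at position 0'.
Intended log window:
  3: map_offsets start: n=5 cutoff=4
  4: enter merge_totals: 5 items against 4
  5: match at position 0
  6: screen_input called with 8, 3
Execution walk:
  merge_totals([4, 1, 9, 10, 9], 4) -> None  [called from map_offsets, line 9]
Log line origins:
  1 — main, line 29
  2 — gauge_drift, line 21
  3 — map_offsets, line 8
  4 — merge_totals, line 2
  5 — map_offsets, line 10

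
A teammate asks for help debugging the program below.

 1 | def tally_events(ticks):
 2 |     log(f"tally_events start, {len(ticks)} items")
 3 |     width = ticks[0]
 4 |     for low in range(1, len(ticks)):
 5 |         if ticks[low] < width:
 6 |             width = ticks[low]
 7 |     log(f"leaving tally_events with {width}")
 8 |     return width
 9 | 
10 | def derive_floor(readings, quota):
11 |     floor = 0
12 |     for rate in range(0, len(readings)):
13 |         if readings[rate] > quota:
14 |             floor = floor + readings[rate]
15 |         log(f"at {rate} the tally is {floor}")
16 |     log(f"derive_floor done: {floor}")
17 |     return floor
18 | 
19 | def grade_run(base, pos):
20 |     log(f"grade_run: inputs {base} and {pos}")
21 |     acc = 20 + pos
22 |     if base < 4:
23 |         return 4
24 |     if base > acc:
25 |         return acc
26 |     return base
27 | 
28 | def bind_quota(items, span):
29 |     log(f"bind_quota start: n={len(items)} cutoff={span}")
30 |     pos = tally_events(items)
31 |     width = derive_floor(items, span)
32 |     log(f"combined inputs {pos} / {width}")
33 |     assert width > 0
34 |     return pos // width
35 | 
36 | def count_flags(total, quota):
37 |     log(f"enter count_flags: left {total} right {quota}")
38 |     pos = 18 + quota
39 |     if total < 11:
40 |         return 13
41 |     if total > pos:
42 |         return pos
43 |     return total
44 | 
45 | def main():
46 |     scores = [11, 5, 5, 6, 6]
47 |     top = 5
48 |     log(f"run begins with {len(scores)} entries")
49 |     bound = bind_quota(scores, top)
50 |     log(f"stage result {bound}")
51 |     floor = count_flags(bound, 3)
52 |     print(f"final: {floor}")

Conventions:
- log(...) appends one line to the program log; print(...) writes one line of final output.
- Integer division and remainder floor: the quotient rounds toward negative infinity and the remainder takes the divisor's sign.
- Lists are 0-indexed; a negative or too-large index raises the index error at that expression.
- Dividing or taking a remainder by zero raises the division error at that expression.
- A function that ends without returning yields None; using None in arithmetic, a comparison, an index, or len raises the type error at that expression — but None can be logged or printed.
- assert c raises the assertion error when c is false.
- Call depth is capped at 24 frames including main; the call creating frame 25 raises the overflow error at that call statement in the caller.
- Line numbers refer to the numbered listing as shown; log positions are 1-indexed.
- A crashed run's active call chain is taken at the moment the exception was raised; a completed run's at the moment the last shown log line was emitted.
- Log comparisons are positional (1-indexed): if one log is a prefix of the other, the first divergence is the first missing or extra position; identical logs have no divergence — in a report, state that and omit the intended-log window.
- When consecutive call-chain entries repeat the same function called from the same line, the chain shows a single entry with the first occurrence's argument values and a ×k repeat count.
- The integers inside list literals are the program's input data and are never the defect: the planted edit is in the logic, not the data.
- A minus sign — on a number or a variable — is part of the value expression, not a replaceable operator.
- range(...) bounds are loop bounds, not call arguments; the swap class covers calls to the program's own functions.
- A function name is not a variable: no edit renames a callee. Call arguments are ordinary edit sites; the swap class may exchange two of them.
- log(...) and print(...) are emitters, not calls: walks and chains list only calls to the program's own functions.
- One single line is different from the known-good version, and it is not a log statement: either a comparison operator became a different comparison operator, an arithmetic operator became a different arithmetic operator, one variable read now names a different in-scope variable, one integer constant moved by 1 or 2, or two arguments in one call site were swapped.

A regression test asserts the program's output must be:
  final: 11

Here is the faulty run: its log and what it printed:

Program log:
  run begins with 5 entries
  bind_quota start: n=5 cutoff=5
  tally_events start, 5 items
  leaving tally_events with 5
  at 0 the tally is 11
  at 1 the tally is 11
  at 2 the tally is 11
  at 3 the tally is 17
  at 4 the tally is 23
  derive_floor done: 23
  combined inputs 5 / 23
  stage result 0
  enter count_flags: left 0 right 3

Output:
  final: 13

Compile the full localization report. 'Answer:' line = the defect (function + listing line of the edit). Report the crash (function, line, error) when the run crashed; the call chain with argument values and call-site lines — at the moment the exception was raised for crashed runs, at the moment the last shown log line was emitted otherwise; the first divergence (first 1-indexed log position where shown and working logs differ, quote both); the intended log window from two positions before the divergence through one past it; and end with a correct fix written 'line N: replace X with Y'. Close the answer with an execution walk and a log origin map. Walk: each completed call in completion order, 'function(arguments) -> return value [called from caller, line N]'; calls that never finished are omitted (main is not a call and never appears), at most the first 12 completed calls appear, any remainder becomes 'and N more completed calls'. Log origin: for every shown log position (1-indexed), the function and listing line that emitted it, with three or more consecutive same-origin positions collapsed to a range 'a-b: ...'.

Answer: the defect is in count_flags at line 40.
Key observation: The logs agree in full; only the final output differs.
Call chain: main -> count_flags(0, 3) (called at line 51).
First divergence: none — the logs agree in full.
Execution walk:
  tally_events([11, 5, 5, 6, 6]) -> 5  [called from bind_quota, line 30]
  derive_floor([11, 5, 5, 6, 6], 5) -> 23  [called from bind_quota, line 31]
  bind_quota([11, 5, 5, 6, 6], 5) -> 0  [called from main, line 49]
  count_flags(0, 3) -> 13  [called from main, line 51]
Origin of each log line:
  1: emitted by main (line 48)
  2: emitted by bind_quota (line 29)
  3: emitted by tally_events (line 2)
  4: emitted by tally_events (line 7)
  5-9: emitted by derive_floor (line 15)
  10: emitted by derive_floor (line 16)
  11: emitted by bind_quota (line 32)
  12: emitted by main (line 50)
  13: emitted by count_flags (line 37)
A correct fix: line 40: replace `13` with `11`.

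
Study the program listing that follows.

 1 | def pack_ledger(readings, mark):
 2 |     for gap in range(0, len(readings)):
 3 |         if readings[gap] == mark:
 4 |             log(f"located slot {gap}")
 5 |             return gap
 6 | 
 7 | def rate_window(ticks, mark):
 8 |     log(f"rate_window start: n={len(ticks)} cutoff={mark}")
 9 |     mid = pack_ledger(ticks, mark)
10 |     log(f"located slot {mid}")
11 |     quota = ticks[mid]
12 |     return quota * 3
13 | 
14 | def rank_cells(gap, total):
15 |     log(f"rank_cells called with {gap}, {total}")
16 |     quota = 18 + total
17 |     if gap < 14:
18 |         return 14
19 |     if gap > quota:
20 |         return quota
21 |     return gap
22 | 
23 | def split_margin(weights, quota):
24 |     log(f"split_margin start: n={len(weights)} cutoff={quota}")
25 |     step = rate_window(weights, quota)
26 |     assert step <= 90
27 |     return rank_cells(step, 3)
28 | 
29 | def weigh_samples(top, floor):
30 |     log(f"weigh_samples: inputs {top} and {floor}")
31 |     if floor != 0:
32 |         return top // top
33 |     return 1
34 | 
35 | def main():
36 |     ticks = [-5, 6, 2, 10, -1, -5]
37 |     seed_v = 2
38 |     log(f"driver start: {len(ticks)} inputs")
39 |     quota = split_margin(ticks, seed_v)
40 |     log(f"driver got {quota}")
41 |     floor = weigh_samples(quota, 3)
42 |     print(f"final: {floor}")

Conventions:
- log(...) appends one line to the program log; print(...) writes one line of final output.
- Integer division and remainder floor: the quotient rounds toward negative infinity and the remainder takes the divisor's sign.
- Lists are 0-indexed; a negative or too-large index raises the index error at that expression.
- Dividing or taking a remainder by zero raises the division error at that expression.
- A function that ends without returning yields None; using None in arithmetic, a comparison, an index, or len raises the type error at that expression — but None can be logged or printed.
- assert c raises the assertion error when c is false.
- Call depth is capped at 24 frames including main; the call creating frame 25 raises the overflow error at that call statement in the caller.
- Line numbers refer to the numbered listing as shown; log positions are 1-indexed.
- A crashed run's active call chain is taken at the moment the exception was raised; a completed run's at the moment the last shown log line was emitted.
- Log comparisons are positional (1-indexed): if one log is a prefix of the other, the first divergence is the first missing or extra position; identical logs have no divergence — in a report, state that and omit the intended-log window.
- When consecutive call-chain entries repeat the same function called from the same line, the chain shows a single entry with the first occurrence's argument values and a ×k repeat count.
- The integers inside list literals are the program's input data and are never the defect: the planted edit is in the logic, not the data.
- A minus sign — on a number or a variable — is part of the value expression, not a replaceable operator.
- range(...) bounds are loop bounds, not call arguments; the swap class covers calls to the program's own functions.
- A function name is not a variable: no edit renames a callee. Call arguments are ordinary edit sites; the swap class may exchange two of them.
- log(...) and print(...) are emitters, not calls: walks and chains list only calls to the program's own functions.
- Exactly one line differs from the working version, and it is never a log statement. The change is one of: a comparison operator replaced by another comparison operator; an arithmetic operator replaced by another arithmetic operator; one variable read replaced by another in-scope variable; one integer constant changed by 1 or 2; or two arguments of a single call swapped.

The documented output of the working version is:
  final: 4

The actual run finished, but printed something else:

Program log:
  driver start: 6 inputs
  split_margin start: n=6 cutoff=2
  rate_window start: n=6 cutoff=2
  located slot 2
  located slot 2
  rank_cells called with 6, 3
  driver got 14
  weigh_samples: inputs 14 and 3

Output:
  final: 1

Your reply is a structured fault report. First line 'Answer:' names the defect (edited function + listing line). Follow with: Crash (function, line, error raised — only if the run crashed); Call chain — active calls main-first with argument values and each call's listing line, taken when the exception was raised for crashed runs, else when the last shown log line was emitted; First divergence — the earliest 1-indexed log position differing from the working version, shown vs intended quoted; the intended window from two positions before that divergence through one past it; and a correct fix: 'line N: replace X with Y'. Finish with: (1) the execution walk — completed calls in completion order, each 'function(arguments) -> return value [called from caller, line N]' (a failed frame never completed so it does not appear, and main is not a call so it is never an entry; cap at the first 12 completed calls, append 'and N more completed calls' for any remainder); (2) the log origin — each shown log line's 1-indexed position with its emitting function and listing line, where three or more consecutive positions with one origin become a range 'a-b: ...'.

Answer: the defect is in weigh_samples at line 32.
Key fact: Nothing in the log betrays the bug — only the output does.
Call chain: main -> weigh_samples(14, 3) (called at line 41).
First divergence: none — the logs agree in full.
Execution walk:
  pack_ledger([-5, 6, 2, 10, -1, -5], 2) -> 2  [called from rate_window, line 9]
  rate_window([-5, 6, 2, 10, -1, -5], 2) -> 6  [called from split_margin, line 25]
  rank_cells(6, 3) -> 14  [called from split_margin, line 27]
  split_margin([-5, 6, 2, 10, -1, -5], 2) -> 14  [called from main, line 39]
  weigh_samples(14, 3) -> 1  [called from main, line 41]
Log line origins:
  1: from main, line 38
  2: from split_margin, line 24
  3: from rate_window, line 8
  4: from pack_ledger, line 4
  5: from rate_window, line 10
  6: from rank_cells, line 15
  7: from main, line 40
  8: from weigh_samples, line 30
A correct fix: line 32: replace `top // top` with `top // floor`.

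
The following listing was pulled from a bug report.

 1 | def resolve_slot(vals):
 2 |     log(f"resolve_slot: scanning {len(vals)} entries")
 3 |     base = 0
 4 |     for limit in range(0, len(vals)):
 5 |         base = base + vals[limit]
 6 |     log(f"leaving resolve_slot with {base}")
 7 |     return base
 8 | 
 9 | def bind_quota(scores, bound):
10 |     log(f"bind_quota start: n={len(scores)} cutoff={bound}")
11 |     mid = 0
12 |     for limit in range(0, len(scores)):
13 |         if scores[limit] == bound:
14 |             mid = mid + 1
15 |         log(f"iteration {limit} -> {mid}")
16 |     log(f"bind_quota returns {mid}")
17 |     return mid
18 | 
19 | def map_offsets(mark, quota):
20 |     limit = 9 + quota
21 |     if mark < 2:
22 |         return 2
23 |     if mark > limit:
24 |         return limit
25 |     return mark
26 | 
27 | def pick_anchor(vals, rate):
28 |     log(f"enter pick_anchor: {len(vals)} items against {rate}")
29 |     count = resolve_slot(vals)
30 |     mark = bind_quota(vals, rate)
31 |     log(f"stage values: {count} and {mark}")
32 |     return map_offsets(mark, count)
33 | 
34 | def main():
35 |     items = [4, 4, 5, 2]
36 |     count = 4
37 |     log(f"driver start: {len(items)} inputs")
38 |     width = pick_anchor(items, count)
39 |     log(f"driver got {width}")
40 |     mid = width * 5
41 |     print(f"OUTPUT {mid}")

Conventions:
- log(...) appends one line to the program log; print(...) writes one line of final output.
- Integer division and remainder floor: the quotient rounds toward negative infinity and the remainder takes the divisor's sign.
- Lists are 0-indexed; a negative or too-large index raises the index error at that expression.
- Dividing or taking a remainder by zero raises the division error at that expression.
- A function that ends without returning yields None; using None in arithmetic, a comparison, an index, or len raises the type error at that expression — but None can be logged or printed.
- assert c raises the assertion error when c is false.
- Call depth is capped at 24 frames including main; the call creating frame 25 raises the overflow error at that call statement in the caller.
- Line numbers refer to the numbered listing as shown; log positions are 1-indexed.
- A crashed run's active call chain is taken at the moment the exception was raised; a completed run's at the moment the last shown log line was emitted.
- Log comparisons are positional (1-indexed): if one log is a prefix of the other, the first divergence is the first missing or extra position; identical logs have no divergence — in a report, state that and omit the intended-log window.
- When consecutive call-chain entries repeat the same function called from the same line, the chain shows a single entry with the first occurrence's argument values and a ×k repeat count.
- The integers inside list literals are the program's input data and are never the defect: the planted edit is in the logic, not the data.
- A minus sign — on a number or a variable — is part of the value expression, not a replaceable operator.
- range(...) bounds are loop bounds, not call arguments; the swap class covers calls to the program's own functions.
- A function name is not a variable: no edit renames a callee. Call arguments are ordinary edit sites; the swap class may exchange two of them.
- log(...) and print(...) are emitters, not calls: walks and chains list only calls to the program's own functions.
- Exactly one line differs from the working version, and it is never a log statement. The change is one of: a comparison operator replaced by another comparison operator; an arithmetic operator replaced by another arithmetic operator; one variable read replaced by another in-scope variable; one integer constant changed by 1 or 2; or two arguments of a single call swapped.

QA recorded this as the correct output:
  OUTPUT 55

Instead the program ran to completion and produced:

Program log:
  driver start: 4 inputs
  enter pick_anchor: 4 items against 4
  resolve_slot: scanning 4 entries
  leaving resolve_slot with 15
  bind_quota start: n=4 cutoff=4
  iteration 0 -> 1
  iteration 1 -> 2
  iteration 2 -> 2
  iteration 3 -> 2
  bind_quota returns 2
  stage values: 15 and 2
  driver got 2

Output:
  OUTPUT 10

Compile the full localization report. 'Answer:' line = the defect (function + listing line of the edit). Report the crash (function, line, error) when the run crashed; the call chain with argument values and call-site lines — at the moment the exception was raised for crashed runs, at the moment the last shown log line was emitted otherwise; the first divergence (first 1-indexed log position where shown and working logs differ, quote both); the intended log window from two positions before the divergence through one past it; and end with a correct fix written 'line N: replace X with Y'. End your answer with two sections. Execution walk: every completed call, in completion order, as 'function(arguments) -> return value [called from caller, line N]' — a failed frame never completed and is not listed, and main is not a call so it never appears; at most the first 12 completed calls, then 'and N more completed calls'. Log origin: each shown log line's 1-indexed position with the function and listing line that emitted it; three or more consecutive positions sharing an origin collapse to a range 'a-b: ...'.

Answer: the defect is in pick_anchor at line 32.
Core observation: The log first diverges at position 12: the faulty run prints 'driver got 2' where the working version prints 'driver got 11'.
Call chain: main.
First divergence: at position 12 the run shows 'driver got 2' where the working version logs 'driver got 11'.
Intended log window:
  10: bind_quota returns 2
  11: stage values: 15 and 2
  12: driver got 11
Execution walk:
  resolve_slot([4, 4, 5, 2]) -> 15  [called from pick_anchor, line 29]
  bind_quota([4, 4, 5, 2], 4) -> 2  [called from pick_anchor, line 30]
  map_offsets(2, 15) -> 2  [called from pick_anchor, line 32]
  pick_anchor([4, 4, 5, 2], 4) -> 2  [called from main, line 38]
Log line origins:
  1: emitted by main (line 37)
  2: emitted by pick_anchor (line 28)
  3: emitted by resolve_slot (line 2)
  4: emitted by resolve_slot (line 6)
  5: emitted by bind_quota (line 10)
  6-9: emitted by bind_quota (line 15)
  10: emitted by bind_quota (line 16)
  11: emitted by pick_anchor (line 31)
  12: emitted by main (line 39)
A correct fix: line 32: replace `map_offsets(mark, count)` with `map_offsets(count, mark)`.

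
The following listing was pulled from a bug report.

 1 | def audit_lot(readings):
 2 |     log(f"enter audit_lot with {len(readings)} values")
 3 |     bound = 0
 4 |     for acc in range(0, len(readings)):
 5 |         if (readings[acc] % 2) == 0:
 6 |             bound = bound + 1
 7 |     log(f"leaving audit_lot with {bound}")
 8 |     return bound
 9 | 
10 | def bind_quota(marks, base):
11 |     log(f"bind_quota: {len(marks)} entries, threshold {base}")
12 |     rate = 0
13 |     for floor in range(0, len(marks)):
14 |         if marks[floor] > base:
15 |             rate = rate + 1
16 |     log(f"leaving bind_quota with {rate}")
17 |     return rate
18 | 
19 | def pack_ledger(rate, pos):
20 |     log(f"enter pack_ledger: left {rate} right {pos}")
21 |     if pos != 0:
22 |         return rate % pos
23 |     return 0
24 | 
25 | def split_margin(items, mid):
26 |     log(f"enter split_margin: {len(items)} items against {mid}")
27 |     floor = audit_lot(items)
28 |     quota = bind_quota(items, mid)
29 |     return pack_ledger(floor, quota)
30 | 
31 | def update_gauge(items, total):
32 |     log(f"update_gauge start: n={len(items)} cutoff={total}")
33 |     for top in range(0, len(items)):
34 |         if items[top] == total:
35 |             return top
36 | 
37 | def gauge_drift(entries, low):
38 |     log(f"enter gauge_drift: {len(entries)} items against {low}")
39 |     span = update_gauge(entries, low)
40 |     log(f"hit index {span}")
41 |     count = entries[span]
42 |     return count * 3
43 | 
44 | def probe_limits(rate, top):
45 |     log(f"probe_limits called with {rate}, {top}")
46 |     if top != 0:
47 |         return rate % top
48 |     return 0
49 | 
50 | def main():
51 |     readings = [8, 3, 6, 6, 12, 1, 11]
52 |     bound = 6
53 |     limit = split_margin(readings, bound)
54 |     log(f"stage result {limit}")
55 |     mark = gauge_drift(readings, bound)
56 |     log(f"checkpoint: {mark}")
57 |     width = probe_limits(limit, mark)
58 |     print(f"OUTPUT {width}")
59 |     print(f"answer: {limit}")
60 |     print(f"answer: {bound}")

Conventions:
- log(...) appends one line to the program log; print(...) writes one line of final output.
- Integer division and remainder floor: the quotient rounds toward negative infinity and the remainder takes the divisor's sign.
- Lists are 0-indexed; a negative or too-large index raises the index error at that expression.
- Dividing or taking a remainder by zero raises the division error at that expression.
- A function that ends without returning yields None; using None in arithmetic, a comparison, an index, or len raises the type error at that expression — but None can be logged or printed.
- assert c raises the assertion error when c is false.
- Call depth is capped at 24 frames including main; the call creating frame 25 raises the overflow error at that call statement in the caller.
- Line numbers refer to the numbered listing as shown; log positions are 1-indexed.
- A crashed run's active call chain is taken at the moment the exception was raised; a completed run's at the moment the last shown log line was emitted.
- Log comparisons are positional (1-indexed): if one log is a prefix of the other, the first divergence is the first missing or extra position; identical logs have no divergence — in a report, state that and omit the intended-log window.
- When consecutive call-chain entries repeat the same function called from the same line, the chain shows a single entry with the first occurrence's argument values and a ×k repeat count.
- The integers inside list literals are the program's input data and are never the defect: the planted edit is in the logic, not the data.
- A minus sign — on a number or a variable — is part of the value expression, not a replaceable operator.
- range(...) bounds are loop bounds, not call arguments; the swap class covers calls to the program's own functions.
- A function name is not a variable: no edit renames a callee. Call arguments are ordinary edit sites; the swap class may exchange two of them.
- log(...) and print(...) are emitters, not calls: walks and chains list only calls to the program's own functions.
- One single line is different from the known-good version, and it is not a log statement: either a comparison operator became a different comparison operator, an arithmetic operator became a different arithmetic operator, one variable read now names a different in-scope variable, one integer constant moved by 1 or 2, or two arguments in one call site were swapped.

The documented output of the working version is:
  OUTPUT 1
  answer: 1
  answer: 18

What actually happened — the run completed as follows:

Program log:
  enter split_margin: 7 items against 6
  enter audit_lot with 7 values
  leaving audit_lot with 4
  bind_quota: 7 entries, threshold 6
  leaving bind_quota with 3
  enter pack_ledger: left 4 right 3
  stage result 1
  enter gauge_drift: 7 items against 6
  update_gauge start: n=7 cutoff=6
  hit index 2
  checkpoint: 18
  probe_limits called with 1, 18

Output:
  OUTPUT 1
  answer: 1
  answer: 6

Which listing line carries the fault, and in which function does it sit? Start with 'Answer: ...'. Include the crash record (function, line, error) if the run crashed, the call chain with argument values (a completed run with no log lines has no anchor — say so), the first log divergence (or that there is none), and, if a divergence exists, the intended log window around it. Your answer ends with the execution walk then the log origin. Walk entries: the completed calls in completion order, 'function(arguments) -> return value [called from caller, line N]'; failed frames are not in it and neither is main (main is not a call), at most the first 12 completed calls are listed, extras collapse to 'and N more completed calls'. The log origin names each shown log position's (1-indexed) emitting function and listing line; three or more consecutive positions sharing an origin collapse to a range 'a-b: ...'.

Answer: the defect is in main at line 60.
Key fact: Log streams are identical — the defect surfaces only in the printed output.
Call chain: main -> probe_limits(1, 18) (called at line 57).
First divergence: none — the logs agree in full.
Execution walk:
  audit_lot([8, 3, 6, 6, 12, 1, 11]) -> 4  [called from split_margin, line 27]
  bind_quota([8, 3, 6, 6, 12, 1, 11], 6) -> 3  [called from split_margin, line 28]
  pack_ledger(4, 3) -> 1  [called from split_margin, line 29]
  split_margin([8, 3, 6, 6, 12, 1, 11], 6) -> 1  [called from main, line 53]
  update_gauge([8, 3, 6, 6, 12, 1, 11], 6) -> 2  [called from gauge_drift, line 39]
  gauge_drift([8, 3, 6, 6, 12, 1, 11], 6) -> 18  [called from main, line 55]
  probe_limits(1, 18) -> 1  [called from main, line 57]
Log origins:
  1: emitted by split_margin (line 26)
  2: emitted by audit_lot (line 2)
  3: emitted by audit_lot (line 7)
  4: emitted by bind_quota (line 11)
  5: emitted by bind_quota (line 16)
  6: emitted by pack_ledger (line 20)
  7: emitted by main (line 54)
  8: emitted by gauge_drift (line 38)
  9: emitted by update_gauge (line 32)
  10: emitted by gauge_drift (line 40)
  11: emitted by main (line 56)
  12: emitted by probe_limits (line 45)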